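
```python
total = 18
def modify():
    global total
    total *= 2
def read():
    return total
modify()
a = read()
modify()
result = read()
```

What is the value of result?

Step 1: total = 18.
Step 2: First modify(): total = 18 * 2 = 36.
Step 3: Second modify(): total = 36 * 2 = 72.
Step 4: read() returns 72

The answer is 72.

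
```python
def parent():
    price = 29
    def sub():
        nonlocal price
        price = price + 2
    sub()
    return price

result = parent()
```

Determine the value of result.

Step 1: parent() sets price = 29.
Step 2: sub() uses nonlocal to modify price in parent's scope: price = 29 + 2 = 31.
Step 3: parent() returns the modified price = 31

The answer is 31.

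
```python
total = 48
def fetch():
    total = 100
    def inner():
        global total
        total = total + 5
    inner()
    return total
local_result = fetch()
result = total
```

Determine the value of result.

Step 1: Global total = 48. fetch() creates local total = 100.
Step 2: inner() declares global total and adds 5: global total = 48 + 5 = 53.
Step 3: fetch() returns its local total = 100 (unaffected by inner).
Step 4: result = global total = 53

The answer is 53.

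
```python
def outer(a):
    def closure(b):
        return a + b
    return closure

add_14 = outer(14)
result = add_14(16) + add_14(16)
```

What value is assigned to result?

Step 1: add_14 captures a = 14.
Step 2: add_14(16) = 14 + 16 = 30, called twice.
Step 3: result = 30 + 30 = 60

The answer is 60.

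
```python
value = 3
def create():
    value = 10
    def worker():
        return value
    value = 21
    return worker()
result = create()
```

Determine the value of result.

Step 1: create() sets value = 10, then later value = 21.
Step 2: worker() is called after value is reassigned to 21. Closures capture variables by reference, not by value.
Step 3: result = 21

The answer is 21.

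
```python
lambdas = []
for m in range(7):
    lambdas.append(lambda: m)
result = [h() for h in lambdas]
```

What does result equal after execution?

Step 1: All 7 lambdas share the same variable m.
Step 2: After the loop, m = 6.
Step 3: Each call returns 6. result = [6, 6, 6, 6, 6, 6, 6]

The answer is [6, 6, 6, 6, 6, 6, 6].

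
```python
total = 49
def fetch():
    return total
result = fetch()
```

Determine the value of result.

Step 1: total = 49 is defined in the global scope.
Step 2: fetch() looks up total. No local total exists, so Python checks the global scope via LEGB rule and finds total = 49.
Step 3: result = 49

The answer is 49.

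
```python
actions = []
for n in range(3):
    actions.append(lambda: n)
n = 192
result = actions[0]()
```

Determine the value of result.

Step 1: Lambdas capture the variable n by reference, not by value.
Step 2: After the loop, n is reassigned to 192.
Step 3: actions[0]() looks up the current n = 192. result = 192

The answer is 192.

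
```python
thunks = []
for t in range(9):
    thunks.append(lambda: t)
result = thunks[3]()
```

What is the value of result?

Step 1: The loop creates 9 lambdas, all referencing the same variable t.
Step 2: After the loop, t = 8 (final value).
Step 3: thunks[3]() looks up t at call time and finds 8. This is the late binding gotcha. result = 8

The answer is 8.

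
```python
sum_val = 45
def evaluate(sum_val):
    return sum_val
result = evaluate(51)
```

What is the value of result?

Step 1: Global sum_val = 45.
Step 2: evaluate(51) takes parameter sum_val = 51, which shadows the global.
Step 3: result = 51

The answer is 51.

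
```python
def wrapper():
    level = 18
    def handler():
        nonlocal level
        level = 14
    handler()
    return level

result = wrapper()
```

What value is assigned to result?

Step 1: wrapper() sets level = 18.
Step 2: handler() uses nonlocal to reassign level = 14.
Step 3: result = 14

The answer is 14.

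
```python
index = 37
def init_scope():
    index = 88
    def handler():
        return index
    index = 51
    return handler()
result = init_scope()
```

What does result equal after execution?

Step 1: init_scope() sets index = 88, then later index = 51.
Step 2: handler() is called after index is reassigned to 51. Closures capture variables by reference, not by value.
Step 3: result = 51

The answer is 51.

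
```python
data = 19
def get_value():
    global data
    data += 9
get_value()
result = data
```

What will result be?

Step 1: data = 19 globally.
Step 2: get_value() modifies global data: data += 9 = 28.
Step 3: result = 28

The answer is 28.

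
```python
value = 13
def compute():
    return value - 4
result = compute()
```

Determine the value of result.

Step 1: value = 13 is defined globally.
Step 2: compute() looks up value from global scope = 13, then computes 13 - 4 = 9.
Step 3: result = 9

The answer is 9.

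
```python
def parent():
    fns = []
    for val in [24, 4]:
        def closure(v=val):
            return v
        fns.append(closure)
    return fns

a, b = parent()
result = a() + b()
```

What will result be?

Step 1: Default argument v=val captures val at each iteration.
Step 2: a() returns 24 (captured at first iteration), b() returns 4 (captured at second).
Step 3: result = 24 + 4 = 28

The answer is 28.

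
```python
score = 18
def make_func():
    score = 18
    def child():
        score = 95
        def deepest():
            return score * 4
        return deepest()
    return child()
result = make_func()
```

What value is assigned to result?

Step 1: deepest() looks up score through LEGB: not local, finds score = 95 in enclosing child().
Step 2: Returns 95 * 4 = 380.
Step 3: result = 380

The answer is 380.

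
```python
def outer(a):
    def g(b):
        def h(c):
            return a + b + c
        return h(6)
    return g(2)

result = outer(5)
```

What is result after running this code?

Step 1: a = 5, b = 2, c = 6 across three nested scopes.
Step 2: h() accesses all three via LEGB rule.
Step 3: result = 5 + 2 + 6 = 13

The answer is 13.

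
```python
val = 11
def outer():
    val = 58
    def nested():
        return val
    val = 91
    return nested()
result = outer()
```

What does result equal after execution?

Step 1: outer() sets val = 58, then later val = 91.
Step 2: nested() is called after val is reassigned to 91. Closures capture variables by reference, not by value.
Step 3: result = 91

The answer is 91.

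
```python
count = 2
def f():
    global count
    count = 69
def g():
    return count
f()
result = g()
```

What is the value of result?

Step 1: count = 2.
Step 2: f() sets global count = 69.
Step 3: g() reads global count = 69. result = 69

The answer is 69.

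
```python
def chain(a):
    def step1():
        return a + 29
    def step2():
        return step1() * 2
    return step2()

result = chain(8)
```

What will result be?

Step 1: chain(8) captures a = 8.
Step 2: step2() calls step1() which returns 8 + 29 = 37.
Step 3: step2() returns 37 * 2 = 74

The answer is 74.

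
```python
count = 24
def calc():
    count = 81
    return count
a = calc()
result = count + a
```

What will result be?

Step 1: Global count = 24. calc() returns local count = 81.
Step 2: a = 81. Global count still = 24.
Step 3: result = 24 + 81 = 105

The answer is 105.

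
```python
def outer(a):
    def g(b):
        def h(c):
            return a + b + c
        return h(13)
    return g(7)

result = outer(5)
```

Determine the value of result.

Step 1: a = 5, b = 7, c = 13 across three nested scopes.
Step 2: h() accesses all three via LEGB rule.
Step 3: result = 5 + 7 + 13 = 25

The answer is 25.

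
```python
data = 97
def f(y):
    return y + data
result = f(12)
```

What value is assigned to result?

Step 1: data = 97 is defined globally.
Step 2: f(12) uses parameter y = 12 and looks up data from global scope = 97.
Step 3: result = 12 + 97 = 109

The answer is 109.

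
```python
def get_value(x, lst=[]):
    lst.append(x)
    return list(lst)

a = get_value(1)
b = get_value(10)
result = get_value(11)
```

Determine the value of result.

Step 1: Default list is shared. list() creates copies for return values.
Step 2: Internal list grows: [1] -> [1, 10] -> [1, 10, 11].
Step 3: result = [1, 10, 11]

The answer is [1, 10, 11].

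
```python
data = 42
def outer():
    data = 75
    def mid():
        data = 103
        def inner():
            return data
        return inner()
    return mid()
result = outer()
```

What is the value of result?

Step 1: Three levels of shadowing: global 42, outer 75, mid 103.
Step 2: inner() finds data = 103 in enclosing mid() scope.
Step 3: result = 103

The answer is 103.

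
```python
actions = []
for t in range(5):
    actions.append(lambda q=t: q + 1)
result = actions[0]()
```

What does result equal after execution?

Step 1: Default argument q=t captures t's value at definition time.
Step 2: actions[0] was defined when t = 0, so q defaults to 0.
Step 3: result = 0 + 1 = 1 (default arg fixes the late binding issue)

The answer is 1.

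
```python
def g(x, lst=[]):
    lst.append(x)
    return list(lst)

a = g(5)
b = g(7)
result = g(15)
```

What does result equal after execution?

Step 1: Default list is shared. list() creates copies for return values.
Step 2: Internal list grows: [5] -> [5, 7] -> [5, 7, 15].
Step 3: result = [5, 7, 15]

The answer is [5, 7, 15].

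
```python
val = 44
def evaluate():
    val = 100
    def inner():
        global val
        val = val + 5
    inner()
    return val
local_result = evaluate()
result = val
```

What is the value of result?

Step 1: Global val = 44. evaluate() creates local val = 100.
Step 2: inner() declares global val and adds 5: global val = 44 + 5 = 49.
Step 3: evaluate() returns its local val = 100 (unaffected by inner).
Step 4: result = global val = 49

The answer is 49.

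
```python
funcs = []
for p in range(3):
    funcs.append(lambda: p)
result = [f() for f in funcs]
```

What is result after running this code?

Step 1: All 3 lambdas share the same variable p.
Step 2: After the loop, p = 2.
Step 3: Each call returns 2. result = [2, 2, 2]

The answer is [2, 2, 2].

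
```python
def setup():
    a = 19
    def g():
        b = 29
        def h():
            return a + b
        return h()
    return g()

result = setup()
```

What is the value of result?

Step 1: setup() defines a = 19. g() defines b = 29.
Step 2: h() accesses both from enclosing scopes: a = 19, b = 29.
Step 3: result = 19 + 29 = 48

The answer is 48.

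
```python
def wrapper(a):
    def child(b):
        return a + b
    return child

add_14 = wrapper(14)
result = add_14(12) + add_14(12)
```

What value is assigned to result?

Step 1: add_14 captures a = 14.
Step 2: add_14(12) = 14 + 12 = 26, called twice.
Step 3: result = 26 + 26 = 52

The answer is 52.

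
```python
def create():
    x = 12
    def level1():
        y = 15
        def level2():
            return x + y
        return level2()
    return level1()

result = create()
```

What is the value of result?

Step 1: x = 12 in create. y = 15 in level1.
Step 2: level2() reads x = 12 and y = 15 from enclosing scopes.
Step 3: result = 12 + 15 = 27

The answer is 27.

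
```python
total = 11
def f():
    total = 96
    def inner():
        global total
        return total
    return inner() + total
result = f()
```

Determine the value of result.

Step 1: Global total = 11. f() shadows with local total = 96.
Step 2: inner() uses global keyword, so inner() returns global total = 11.
Step 3: f() returns 11 + 96 = 107

The answer is 107.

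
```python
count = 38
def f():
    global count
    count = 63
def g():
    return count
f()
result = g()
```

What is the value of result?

Step 1: count = 38.
Step 2: f() sets global count = 63.
Step 3: g() reads global count = 63. result = 63

The answer is 63.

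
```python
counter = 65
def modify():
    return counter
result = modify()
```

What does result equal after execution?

Step 1: counter = 65 is defined in the global scope.
Step 2: modify() looks up counter. No local counter exists, so Python checks the global scope via LEGB rule and finds counter = 65.
Step 3: result = 65

The answer is 65.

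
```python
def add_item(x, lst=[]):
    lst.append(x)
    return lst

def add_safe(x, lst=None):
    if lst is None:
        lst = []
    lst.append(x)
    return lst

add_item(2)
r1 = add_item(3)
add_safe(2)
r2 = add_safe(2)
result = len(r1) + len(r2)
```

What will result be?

Step 1: add_item shares mutable default: after 2 calls, lst = [2, 3], len = 2.
Step 2: add_safe creates fresh list each time: r2 = [2], len = 1.
Step 3: result = 2 + 1 = 3

The answer is 3.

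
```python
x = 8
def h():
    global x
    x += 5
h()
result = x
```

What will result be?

Step 1: x = 8 globally.
Step 2: h() modifies global x: x += 5 = 13.
Step 3: result = 13

The answer is 13.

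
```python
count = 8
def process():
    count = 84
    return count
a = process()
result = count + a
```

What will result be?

Step 1: Global count = 8. process() returns local count = 84.
Step 2: a = 84. Global count still = 8.
Step 3: result = 8 + 84 = 92

The answer is 92.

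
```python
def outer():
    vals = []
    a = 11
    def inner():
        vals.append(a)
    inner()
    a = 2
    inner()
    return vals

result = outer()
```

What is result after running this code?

Step 1: a = 11. inner() appends current a to vals.
Step 2: First inner(): appends 11. Then a = 2.
Step 3: Second inner(): appends 2 (closure sees updated a). result = [11, 2]

The answer is [11, 2].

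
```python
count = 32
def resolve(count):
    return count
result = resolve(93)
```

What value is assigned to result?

Step 1: Global count = 32.
Step 2: resolve(93) takes parameter count = 93, which shadows the global.
Step 3: result = 93

The answer is 93.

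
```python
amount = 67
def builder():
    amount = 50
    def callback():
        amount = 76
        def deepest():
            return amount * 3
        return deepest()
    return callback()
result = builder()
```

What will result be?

Step 1: deepest() looks up amount through LEGB: not local, finds amount = 76 in enclosing callback().
Step 2: Returns 76 * 3 = 228.
Step 3: result = 228

The answer is 228.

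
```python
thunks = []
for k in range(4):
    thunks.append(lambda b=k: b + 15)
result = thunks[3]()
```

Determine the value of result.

Step 1: Default argument b=k captures k's value at definition time.
Step 2: thunks[3] was defined when k = 3, so b defaults to 3.
Step 3: result = 3 + 15 = 18 (default arg fixes the late binding issue)

The answer is 18.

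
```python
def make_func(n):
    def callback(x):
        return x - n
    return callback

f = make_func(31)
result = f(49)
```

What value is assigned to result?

Step 1: make_func(31) creates a closure capturing n = 31.
Step 2: f(49) computes 49 - 31 = 18.
Step 3: result = 18

The answer is 18.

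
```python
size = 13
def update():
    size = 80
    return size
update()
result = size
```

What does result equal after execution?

Step 1: Global size = 13.
Step 2: update() creates local size = 80 (shadow, not modification).
Step 3: After update() returns, global size is unchanged. result = 13

The answer is 13.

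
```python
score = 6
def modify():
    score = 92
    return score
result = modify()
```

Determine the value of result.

Step 1: Global score = 6.
Step 2: modify() creates local score = 92, shadowing the global.
Step 3: Returns local score = 92. result = 92

The answer is 92.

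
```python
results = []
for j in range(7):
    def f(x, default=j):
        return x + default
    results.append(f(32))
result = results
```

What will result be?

Step 1: Default argument default=j is evaluated at function definition time.
Step 2: Each iteration creates f with default = current j value.
Step 3: f(32) returns 32 + default. results = [32, 33, 34, 35, 36, 37, 38]

The answer is [32, 33, 34, 35, 36, 37, 38].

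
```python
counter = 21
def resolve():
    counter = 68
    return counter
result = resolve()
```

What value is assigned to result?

Step 1: Global counter = 21.
Step 2: resolve() creates local counter = 68, shadowing the global.
Step 3: Returns local counter = 68. result = 68

The answer is 68.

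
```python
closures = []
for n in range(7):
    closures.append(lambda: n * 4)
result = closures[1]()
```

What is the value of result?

Step 1: All lambdas reference the same variable n (late binding).
Step 2: After the loop, n = 6. Every lambda returns n * 4.
Step 3: closures[1]() = 6 * 4 = 24

The answer is 24.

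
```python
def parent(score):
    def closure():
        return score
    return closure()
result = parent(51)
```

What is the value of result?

Step 1: parent(51) binds parameter score = 51.
Step 2: closure() looks up score in enclosing scope and finds the parameter score = 51.
Step 3: result = 51

The answer is 51.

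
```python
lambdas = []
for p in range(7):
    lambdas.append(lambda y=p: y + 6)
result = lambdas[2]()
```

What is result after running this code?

Step 1: Default argument y=p captures p's value at definition time.
Step 2: lambdas[2] was defined when p = 2, so y defaults to 2.
Step 3: result = 2 + 6 = 8 (default arg fixes the late binding issue)

The answer is 8.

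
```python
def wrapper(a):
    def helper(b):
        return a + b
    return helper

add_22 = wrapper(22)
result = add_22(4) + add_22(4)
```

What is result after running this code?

Step 1: add_22 captures a = 22.
Step 2: add_22(4) = 22 + 4 = 26, called twice.
Step 3: result = 26 + 26 = 52

The answer is 52.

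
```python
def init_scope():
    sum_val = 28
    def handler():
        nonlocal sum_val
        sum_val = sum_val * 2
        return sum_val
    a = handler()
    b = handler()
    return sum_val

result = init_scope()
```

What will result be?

Step 1: sum_val starts at 28.
Step 2: First handler(): sum_val = 28 * 2 = 56.
Step 3: Second handler(): sum_val = 56 * 2 = 112.
Step 4: result = 112

The answer is 112.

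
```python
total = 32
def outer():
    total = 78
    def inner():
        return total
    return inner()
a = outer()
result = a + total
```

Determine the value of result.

Step 1: outer() has local total = 78. inner() reads from enclosing.
Step 2: outer() returns 78. Global total = 32 unchanged.
Step 3: result = 78 + 32 = 110

The answer is 110.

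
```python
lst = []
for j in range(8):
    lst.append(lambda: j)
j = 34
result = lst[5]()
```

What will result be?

Step 1: Lambdas capture the variable j by reference, not by value.
Step 2: After the loop, j is reassigned to 34.
Step 3: lst[5]() looks up the current j = 34. result = 34

The answer is 34.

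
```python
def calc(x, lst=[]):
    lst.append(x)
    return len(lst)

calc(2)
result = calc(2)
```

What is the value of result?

Step 1: Mutable default list persists between calls.
Step 2: First call: lst = [2], len = 1. Second call: lst = [2, 2], len = 2.
Step 3: result = 2

The answer is 2.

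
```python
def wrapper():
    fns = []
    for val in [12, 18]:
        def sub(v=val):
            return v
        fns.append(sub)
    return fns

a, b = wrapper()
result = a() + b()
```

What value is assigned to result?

Step 1: Default argument v=val captures val at each iteration.
Step 2: a() returns 12 (captured at first iteration), b() returns 18 (captured at second).
Step 3: result = 12 + 18 = 30

The answer is 30.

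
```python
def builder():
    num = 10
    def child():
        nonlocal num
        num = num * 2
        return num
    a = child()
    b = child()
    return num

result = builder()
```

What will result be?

Step 1: num starts at 10.
Step 2: First child(): num = 10 * 2 = 20.
Step 3: Second child(): num = 20 * 2 = 40.
Step 4: result = 40

The answer is 40.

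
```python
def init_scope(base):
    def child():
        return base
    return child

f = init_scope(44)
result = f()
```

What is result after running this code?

Step 1: init_scope(44) creates closure capturing base = 44.
Step 2: f() returns the captured base = 44.
Step 3: result = 44

The answer is 44.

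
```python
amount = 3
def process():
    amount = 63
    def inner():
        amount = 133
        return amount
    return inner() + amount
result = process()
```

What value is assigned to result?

Step 1: process() has local amount = 63. inner() has local amount = 133.
Step 2: inner() returns its local amount = 133.
Step 3: process() returns 133 + its own amount (63) = 196

The answer is 196.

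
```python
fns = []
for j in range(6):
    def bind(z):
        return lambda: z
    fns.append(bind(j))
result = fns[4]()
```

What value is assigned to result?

Step 1: bind(j) creates a new scope capturing z = j at call time.
Step 2: fns[4] = bind(4), so its lambda captures z = 4.
Step 3: result = 4 (closure factory fixes late binding)

The answer is 4.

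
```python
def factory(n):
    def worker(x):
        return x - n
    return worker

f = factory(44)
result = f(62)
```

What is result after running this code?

Step 1: factory(44) creates a closure capturing n = 44.
Step 2: f(62) computes 62 - 44 = 18.
Step 3: result = 18

The answer is 18.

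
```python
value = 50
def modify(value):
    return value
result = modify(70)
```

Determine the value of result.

Step 1: Global value = 50.
Step 2: modify(70) takes parameter value = 70, which shadows the global.
Step 3: result = 70

The answer is 70.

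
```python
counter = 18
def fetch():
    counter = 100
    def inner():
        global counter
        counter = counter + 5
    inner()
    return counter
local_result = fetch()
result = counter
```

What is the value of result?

Step 1: Global counter = 18. fetch() creates local counter = 100.
Step 2: inner() declares global counter and adds 5: global counter = 18 + 5 = 23.
Step 3: fetch() returns its local counter = 100 (unaffected by inner).
Step 4: result = global counter = 23

The answer is 23.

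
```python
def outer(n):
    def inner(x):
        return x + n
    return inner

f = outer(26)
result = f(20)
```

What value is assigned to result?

Step 1: outer(26) creates a closure that captures n = 26.
Step 2: f(20) calls the closure with x = 20, returning 20 + 26 = 46.
Step 3: result = 46

The answer is 46.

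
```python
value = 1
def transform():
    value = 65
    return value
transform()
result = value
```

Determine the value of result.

Step 1: Global value = 1.
Step 2: transform() creates local value = 65 (shadow, not modification).
Step 3: After transform() returns, global value is unchanged. result = 1

The answer is 1.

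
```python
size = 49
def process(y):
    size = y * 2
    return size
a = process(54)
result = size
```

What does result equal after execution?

Step 1: Global size = 49.
Step 2: process(54) creates local size = 54 * 2 = 108.
Step 3: Global size unchanged because no global keyword. result = 49

The answer is 49.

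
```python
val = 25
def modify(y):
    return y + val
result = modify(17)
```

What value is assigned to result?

Step 1: val = 25 is defined globally.
Step 2: modify(17) uses parameter y = 17 and looks up val from global scope = 25.
Step 3: result = 17 + 25 = 42

The answer is 42.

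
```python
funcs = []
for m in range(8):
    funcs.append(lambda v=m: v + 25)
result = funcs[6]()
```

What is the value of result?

Step 1: Default argument v=m captures m's value at definition time.
Step 2: funcs[6] was defined when m = 6, so v defaults to 6.
Step 3: result = 6 + 25 = 31 (default arg fixes the late binding issue)

The answer is 31.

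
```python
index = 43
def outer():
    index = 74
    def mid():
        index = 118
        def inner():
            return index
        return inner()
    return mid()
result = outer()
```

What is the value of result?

Step 1: Three levels of shadowing: global 43, outer 74, mid 118.
Step 2: inner() finds index = 118 in enclosing mid() scope.
Step 3: result = 118

The answer is 118.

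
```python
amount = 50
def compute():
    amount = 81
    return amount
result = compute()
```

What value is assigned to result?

Step 1: Global amount = 50.
Step 2: compute() creates local amount = 81, shadowing the global.
Step 3: Returns local amount = 81. result = 81

The answer is 81.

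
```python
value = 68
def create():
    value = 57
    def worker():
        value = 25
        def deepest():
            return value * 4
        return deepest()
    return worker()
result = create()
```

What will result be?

Step 1: deepest() looks up value through LEGB: not local, finds value = 25 in enclosing worker().
Step 2: Returns 25 * 4 = 100.
Step 3: result = 100

The answer is 100.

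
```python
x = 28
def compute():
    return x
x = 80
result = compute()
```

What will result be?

Step 1: x is first set to 28, then reassigned to 80.
Step 2: compute() is called after the reassignment, so it looks up the current global x = 80.
Step 3: result = 80

The answer is 80.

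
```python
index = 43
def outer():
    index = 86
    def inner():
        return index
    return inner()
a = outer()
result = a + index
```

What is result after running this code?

Step 1: outer() has local index = 86. inner() reads from enclosing.
Step 2: outer() returns 86. Global index = 43 unchanged.
Step 3: result = 86 + 43 = 129

The answer is 129.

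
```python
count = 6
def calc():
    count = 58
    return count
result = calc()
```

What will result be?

Step 1: Global count = 6.
Step 2: calc() creates local count = 58, shadowing the global.
Step 3: Returns local count = 58. result = 58

The answer is 58.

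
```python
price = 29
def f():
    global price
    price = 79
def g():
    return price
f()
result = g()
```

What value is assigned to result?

Step 1: price = 29.
Step 2: f() sets global price = 79.
Step 3: g() reads global price = 79. result = 79

The answer is 79.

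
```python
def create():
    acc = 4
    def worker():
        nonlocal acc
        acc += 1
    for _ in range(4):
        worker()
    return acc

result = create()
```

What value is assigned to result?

Step 1: acc = 4.
Step 2: worker() is called 4 times in a loop, each adding 1 via nonlocal.
Step 3: acc = 4 + 1 * 4 = 8

The answer is 8.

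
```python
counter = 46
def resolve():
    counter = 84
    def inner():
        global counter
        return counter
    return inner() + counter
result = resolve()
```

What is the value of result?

Step 1: Global counter = 46. resolve() shadows with local counter = 84.
Step 2: inner() uses global keyword, so inner() returns global counter = 46.
Step 3: resolve() returns 46 + 84 = 130

The answer is 130.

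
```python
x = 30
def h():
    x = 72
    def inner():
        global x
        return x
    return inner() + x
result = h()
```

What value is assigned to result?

Step 1: Global x = 30. h() shadows with local x = 72.
Step 2: inner() uses global keyword, so inner() returns global x = 30.
Step 3: h() returns 30 + 72 = 102

The answer is 102.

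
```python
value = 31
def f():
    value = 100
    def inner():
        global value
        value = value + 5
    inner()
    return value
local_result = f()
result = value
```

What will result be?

Step 1: Global value = 31. f() creates local value = 100.
Step 2: inner() declares global value and adds 5: global value = 31 + 5 = 36.
Step 3: f() returns its local value = 100 (unaffected by inner).
Step 4: result = global value = 36

The answer is 36.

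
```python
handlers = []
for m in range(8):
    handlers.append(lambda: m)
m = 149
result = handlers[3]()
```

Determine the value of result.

Step 1: Lambdas capture the variable m by reference, not by value.
Step 2: After the loop, m is reassigned to 149.
Step 3: handlers[3]() looks up the current m = 149. result = 149

The answer is 149.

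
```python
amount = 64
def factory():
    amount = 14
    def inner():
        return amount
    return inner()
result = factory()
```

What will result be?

Step 1: amount = 64 globally, but factory() defines amount = 14 locally.
Step 2: inner() looks up amount. Not in local scope, so checks enclosing scope (factory) and finds amount = 14.
Step 3: result = 14

The answer is 14.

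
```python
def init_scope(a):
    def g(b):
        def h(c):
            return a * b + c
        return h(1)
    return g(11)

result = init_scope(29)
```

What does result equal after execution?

Step 1: a = 29, b = 11, c = 1.
Step 2: h() computes a * b + c = 29 * 11 + 1 = 320.
Step 3: result = 320

The answer is 320.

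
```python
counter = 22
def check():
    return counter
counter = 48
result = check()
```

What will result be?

Step 1: counter is first set to 22, then reassigned to 48.
Step 2: check() is called after the reassignment, so it looks up the current global counter = 48.
Step 3: result = 48

The answer is 48.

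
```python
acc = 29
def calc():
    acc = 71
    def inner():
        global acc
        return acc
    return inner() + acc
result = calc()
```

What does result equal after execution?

Step 1: Global acc = 29. calc() shadows with local acc = 71.
Step 2: inner() uses global keyword, so inner() returns global acc = 29.
Step 3: calc() returns 29 + 71 = 100

The answer is 100.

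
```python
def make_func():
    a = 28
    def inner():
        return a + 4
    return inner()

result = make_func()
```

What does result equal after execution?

Step 1: make_func() defines a = 28.
Step 2: inner() reads a = 28 from enclosing scope, returns 28 + 4 = 32.
Step 3: result = 32

The answer is 32.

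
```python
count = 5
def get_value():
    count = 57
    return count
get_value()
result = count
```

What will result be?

Step 1: Global count = 5.
Step 2: get_value() creates local count = 57 (shadow, not modification).
Step 3: After get_value() returns, global count is unchanged. result = 5

The answer is 5.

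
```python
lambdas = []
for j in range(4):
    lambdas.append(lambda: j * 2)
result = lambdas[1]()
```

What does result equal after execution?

Step 1: All lambdas reference the same variable j (late binding).
Step 2: After the loop, j = 3. Every lambda returns j * 2.
Step 3: lambdas[1]() = 3 * 2 = 6

The answer is 6.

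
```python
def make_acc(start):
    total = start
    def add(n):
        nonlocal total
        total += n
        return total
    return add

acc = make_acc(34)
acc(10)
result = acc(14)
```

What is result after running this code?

Step 1: make_acc(34) creates closure with total = 34.
Step 2: First acc(10): total = 34 + 10 = 44.
Step 3: Second acc(14): total = 44 + 14 = 58. result = 58

The answer is 58.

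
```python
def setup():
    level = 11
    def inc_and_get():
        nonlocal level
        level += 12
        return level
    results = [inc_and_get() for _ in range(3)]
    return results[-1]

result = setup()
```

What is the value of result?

Step 1: level = 11.
Step 2: Three calls to inc_and_get(), each adding 12.
Step 3: Last value = 11 + 12 * 3 = 47

The answer is 47.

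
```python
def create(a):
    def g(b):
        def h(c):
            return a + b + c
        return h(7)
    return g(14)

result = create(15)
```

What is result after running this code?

Step 1: a = 15, b = 14, c = 7 across three nested scopes.
Step 2: h() accesses all three via LEGB rule.
Step 3: result = 15 + 14 + 7 = 36

The answer is 36.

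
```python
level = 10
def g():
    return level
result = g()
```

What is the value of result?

Step 1: level = 10 is defined in the global scope.
Step 2: g() looks up level. No local level exists, so Python checks the global scope via LEGB rule and finds level = 10.
Step 3: result = 10

The answer is 10.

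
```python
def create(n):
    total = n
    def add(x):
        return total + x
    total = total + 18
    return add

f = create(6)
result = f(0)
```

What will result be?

Step 1: create(6) sets total = 6, then total = 6 + 18 = 24.
Step 2: Closures capture by reference, so add sees total = 24.
Step 3: f(0) returns 24 + 0 = 24

The answer is 24.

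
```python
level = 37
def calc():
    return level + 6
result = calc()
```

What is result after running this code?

Step 1: level = 37 is defined globally.
Step 2: calc() looks up level from global scope = 37, then computes 37 + 6 = 43.
Step 3: result = 43

The answer is 43.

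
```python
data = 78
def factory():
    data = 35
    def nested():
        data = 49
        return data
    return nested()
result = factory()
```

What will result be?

Step 1: Three scopes define data: global (78), factory (35), nested (49).
Step 2: nested() has its own local data = 49, which shadows both enclosing and global.
Step 3: result = 49 (local wins in LEGB)

The answer is 49.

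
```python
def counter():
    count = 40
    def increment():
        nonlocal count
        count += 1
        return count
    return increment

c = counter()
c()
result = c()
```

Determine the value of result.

Step 1: counter() creates closure with count = 40.
Step 2: Each c() call increments count via nonlocal. After 2 calls: 40 + 2 = 42.
Step 3: result = 42

The answer is 42.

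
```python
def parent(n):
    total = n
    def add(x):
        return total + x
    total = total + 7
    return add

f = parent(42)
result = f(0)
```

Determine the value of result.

Step 1: parent(42) sets total = 42, then total = 42 + 7 = 49.
Step 2: Closures capture by reference, so add sees total = 49.
Step 3: f(0) returns 49 + 0 = 49

The answer is 49.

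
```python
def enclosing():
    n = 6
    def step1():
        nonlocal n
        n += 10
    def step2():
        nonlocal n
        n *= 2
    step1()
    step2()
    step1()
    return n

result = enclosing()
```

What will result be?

Step 1: n = 6.
Step 2: step1(): n = 6 + 10 = 16.
Step 3: step2(): n = 16 * 2 = 32.
Step 4: step1(): n = 32 + 10 = 42. result = 42

The answer is 42.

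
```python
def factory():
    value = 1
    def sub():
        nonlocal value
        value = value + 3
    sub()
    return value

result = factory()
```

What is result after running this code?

Step 1: factory() sets value = 1.
Step 2: sub() uses nonlocal to modify value in factory's scope: value = 1 + 3 = 4.
Step 3: factory() returns the modified value = 4

The answer is 4.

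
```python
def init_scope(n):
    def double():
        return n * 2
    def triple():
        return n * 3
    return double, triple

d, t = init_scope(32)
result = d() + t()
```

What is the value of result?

Step 1: Both closures capture the same n = 32.
Step 2: d() = 32 * 2 = 64, t() = 32 * 3 = 96.
Step 3: result = 64 + 96 = 160

The answer is 160.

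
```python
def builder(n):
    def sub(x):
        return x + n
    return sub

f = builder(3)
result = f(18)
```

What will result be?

Step 1: builder(3) creates a closure that captures n = 3.
Step 2: f(18) calls the closure with x = 18, returning 18 + 3 = 21.
Step 3: result = 21

The answer is 21.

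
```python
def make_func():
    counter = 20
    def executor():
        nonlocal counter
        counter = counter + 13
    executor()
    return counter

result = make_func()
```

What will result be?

Step 1: make_func() sets counter = 20.
Step 2: executor() uses nonlocal to modify counter in make_func's scope: counter = 20 + 13 = 33.
Step 3: make_func() returns the modified counter = 33

The answer is 33.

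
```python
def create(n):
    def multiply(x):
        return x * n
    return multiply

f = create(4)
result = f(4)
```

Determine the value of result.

Step 1: create(4) returns multiply closure with n = 4.
Step 2: f(4) computes 4 * 4 = 16.
Step 3: result = 16

The answer is 16.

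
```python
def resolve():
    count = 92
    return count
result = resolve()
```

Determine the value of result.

Step 1: resolve() defines count = 92 in its local scope.
Step 2: return count finds the local variable count = 92.
Step 3: result = 92

The answer is 92.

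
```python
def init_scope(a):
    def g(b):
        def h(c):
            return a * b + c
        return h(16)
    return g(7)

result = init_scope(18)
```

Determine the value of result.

Step 1: a = 18, b = 7, c = 16.
Step 2: h() computes a * b + c = 18 * 7 + 16 = 142.
Step 3: result = 142

The answer is 142.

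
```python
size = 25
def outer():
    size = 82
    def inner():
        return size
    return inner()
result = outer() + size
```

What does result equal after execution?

Step 1: Global size = 25. outer() shadows with size = 82.
Step 2: inner() returns enclosing size = 82. outer() = 82.
Step 3: result = 82 + global size (25) = 107

The answer is 107.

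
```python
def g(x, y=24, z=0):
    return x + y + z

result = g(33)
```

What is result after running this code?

Step 1: g(33) uses defaults y = 24, z = 0.
Step 2: Returns 33 + 24 + 0 = 57.
Step 3: result = 57

The answer is 57.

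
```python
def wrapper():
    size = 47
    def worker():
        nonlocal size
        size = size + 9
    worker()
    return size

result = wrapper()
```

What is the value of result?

Step 1: wrapper() sets size = 47.
Step 2: worker() uses nonlocal to modify size in wrapper's scope: size = 47 + 9 = 56.
Step 3: wrapper() returns the modified size = 56

The answer is 56.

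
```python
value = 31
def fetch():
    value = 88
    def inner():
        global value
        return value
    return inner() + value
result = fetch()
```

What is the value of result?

Step 1: Global value = 31. fetch() shadows with local value = 88.
Step 2: inner() uses global keyword, so inner() returns global value = 31.
Step 3: fetch() returns 31 + 88 = 119

The answer is 119.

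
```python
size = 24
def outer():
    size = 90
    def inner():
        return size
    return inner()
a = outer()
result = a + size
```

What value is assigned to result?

Step 1: outer() has local size = 90. inner() reads from enclosing.
Step 2: outer() returns 90. Global size = 24 unchanged.
Step 3: result = 90 + 24 = 114

The answer is 114.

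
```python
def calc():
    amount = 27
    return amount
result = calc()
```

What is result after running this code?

Step 1: calc() defines amount = 27 in its local scope.
Step 2: return amount finds the local variable amount = 27.
Step 3: result = 27

The answer is 27.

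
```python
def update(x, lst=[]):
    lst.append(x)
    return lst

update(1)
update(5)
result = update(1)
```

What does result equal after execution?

Step 1: Mutable default argument gotcha! The list [] is created once.
Step 2: Each call appends to the SAME list: [1], [1, 5], [1, 5, 1].
Step 3: result = [1, 5, 1]

The answer is [1, 5, 1].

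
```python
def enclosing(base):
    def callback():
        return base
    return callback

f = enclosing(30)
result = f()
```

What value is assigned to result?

Step 1: enclosing(30) creates closure capturing base = 30.
Step 2: f() returns the captured base = 30.
Step 3: result = 30

The answer is 30.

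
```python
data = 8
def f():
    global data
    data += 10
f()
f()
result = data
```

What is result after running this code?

Step 1: data = 8.
Step 2: First f(): data = 8 + 10 = 18.
Step 3: Second f(): data = 18 + 10 = 28. result = 28

The answer is 28.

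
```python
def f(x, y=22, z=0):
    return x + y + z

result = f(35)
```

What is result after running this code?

Step 1: f(35) uses defaults y = 22, z = 0.
Step 2: Returns 35 + 22 + 0 = 57.
Step 3: result = 57

The answer is 57.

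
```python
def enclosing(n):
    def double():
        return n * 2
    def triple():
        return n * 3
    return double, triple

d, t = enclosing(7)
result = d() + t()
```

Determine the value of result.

Step 1: Both closures capture the same n = 7.
Step 2: d() = 7 * 2 = 14, t() = 7 * 3 = 21.
Step 3: result = 14 + 21 = 35

The answer is 35.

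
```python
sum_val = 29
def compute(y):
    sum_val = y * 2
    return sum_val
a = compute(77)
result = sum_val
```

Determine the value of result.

Step 1: Global sum_val = 29.
Step 2: compute(77) creates local sum_val = 77 * 2 = 154.
Step 3: Global sum_val unchanged because no global keyword. result = 29

The answer is 29.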